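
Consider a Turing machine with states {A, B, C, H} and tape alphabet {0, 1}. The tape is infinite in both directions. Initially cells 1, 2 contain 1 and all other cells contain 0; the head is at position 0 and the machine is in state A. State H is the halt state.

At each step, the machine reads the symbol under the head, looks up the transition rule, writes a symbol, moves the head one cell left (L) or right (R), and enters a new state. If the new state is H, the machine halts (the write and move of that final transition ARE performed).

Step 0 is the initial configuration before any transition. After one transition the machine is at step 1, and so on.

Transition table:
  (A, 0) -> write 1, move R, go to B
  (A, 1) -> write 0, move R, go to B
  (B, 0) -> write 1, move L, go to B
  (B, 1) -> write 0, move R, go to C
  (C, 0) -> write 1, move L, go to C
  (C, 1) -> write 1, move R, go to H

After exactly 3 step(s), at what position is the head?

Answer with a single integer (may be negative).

Step 1: in state A at pos 0, read 0 -> (A,0)->write 1,move R,goto B. Now: state=B, head=1, tape[-1..3]=01110 (head:   ^)
Step 2: in state B at pos 1, read 1 -> (B,1)->write 0,move R,goto C. Now: state=C, head=2, tape[-1..3]=01010 (head:    ^)
Step 3: in state C at pos 2, read 1 -> (C,1)->write 1,move R,goto H. Now: state=H, head=3, tape[-1..4]=010100 (head:     ^)

Answer: 3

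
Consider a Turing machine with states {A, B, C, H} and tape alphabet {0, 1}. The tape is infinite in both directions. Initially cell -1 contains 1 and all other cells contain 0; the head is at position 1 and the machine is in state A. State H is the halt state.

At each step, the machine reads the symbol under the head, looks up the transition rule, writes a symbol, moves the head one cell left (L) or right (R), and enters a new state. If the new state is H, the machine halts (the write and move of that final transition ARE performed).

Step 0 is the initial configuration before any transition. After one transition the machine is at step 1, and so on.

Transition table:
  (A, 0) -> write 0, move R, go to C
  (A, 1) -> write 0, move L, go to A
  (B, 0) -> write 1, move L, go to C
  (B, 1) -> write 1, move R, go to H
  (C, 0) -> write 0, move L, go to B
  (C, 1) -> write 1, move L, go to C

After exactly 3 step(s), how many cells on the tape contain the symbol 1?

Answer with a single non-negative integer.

Step 1: in state A at pos 1, read 0 -> (A,0)->write 0,move R,goto C. Now: state=C, head=2, tape[-2..3]=010000 (head:     ^)
Step 2: in state C at pos 2, read 0 -> (C,0)->write 0,move L,goto B. Now: state=B, head=1, tape[-2..3]=010000 (head:    ^)
Step 3: in state B at pos 1, read 0 -> (B,0)->write 1,move L,goto C. Now: state=C, head=0, tape[-2..3]=010100 (head:   ^)
Cells containing 1 after step 3: {-1, 1} -> 2 cell(s)

Answer: 2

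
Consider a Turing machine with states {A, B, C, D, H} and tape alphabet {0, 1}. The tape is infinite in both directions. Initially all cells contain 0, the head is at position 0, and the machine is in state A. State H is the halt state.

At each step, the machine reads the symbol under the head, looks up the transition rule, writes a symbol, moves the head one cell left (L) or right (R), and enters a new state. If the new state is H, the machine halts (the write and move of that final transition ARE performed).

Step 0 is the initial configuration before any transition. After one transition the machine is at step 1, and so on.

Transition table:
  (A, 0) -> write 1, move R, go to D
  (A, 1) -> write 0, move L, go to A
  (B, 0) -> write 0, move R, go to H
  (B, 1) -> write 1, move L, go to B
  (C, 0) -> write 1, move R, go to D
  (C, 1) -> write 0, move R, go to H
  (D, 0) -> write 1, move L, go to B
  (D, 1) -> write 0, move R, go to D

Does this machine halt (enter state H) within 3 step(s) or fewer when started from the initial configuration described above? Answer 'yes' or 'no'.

Step 1: in state A at pos 0, read 0 -> (A,0)->write 1,move R,goto D. Now: state=D, head=1, tape[-1..2]=0100 (head:   ^)
Step 2: in state D at pos 1, read 0 -> (D,0)->write 1,move L,goto B. Now: state=B, head=0, tape[-1..2]=0110 (head:  ^)
Step 3: in state B at pos 0, read 1 -> (B,1)->write 1,move L,goto B. Now: state=B, head=-1, tape[-2..2]=00110 (head:  ^)
After 3 step(s): state = B (not H) -> not halted within 3 -> no

Answer: no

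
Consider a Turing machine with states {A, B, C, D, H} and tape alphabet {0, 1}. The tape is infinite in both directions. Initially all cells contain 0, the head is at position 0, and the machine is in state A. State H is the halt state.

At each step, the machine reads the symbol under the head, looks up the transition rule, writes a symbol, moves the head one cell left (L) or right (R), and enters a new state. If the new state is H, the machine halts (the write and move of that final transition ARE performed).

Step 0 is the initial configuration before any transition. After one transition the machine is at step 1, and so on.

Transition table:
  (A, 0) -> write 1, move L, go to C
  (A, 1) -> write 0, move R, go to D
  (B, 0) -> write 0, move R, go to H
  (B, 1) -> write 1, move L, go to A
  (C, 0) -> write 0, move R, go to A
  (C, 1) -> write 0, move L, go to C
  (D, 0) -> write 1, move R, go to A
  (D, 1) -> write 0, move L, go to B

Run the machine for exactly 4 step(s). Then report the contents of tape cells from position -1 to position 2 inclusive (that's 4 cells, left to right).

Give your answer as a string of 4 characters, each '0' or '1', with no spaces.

Answer: 0010

Derivation:
Step 1: in state A at pos 0, read 0 -> (A,0)->write 1,move L,goto C. Now: state=C, head=-1, tape[-2..1]=0010 (head:  ^)
Step 2: in state C at pos -1, read 0 -> (C,0)->write 0,move R,goto A. Now: state=A, head=0, tape[-2..1]=0010 (head:   ^)
Step 3: in state A at pos 0, read 1 -> (A,1)->write 0,move R,goto D. Now: state=D, head=1, tape[-2..2]=00000 (head:    ^)
Step 4: in state D at pos 1, read 0 -> (D,0)->write 1,move R,goto A. Now: state=A, head=2, tape[-2..3]=000100 (head:     ^)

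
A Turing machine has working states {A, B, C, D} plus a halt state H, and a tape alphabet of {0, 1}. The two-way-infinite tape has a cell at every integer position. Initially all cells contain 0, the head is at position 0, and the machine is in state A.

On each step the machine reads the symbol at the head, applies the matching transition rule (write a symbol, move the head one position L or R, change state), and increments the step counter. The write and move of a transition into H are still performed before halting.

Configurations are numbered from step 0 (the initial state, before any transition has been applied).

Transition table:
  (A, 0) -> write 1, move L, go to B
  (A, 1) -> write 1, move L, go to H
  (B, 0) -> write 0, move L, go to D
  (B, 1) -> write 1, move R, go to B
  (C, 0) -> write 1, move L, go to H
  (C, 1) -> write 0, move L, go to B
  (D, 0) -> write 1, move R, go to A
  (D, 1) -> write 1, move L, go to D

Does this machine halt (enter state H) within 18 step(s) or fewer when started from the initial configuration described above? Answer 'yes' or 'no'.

Step 1: in state A at pos 0, read 0 -> (A,0)->write 1,move L,goto B. Now: state=B, head=-1, tape[-2..1]=0010 (head:  ^)
Step 2: in state B at pos -1, read 0 -> (B,0)->write 0,move L,goto D. Now: state=D, head=-2, tape[-3..1]=00010 (head:  ^)
Step 3: in state D at pos -2, read 0 -> (D,0)->write 1,move R,goto A. Now: state=A, head=-1, tape[-3..1]=01010 (head:   ^)
Step 4: in state A at pos -1, read 0 -> (A,0)->write 1,move L,goto B. Now: state=B, head=-2, tape[-3..1]=01110 (head:  ^)
Step 5: in state B at pos -2, read 1 -> (B,1)->write 1,move R,goto B. Now: state=B, head=-1, tape[-3..1]=01110 (head:   ^)
Step 6: in state B at pos -1, read 1 -> (B,1)->write 1,move R,goto B. Now: state=B, head=0, tape[-3..1]=01110 (head:    ^)
Step 7: in state B at pos 0, read 1 -> (B,1)->write 1,move R,goto B. Now: state=B, head=1, tape[-3..2]=011100 (head:     ^)
Step 8: in state B at pos 1, read 0 -> (B,0)->write 0,move L,goto D. Now: state=D, head=0, tape[-3..2]=011100 (head:    ^)
Step 9: in state D at pos 0, read 1 -> (D,1)->write 1,move L,goto D. Now: state=D, head=-1, tape[-3..2]=011100 (head:   ^)
Step 10: in state D at pos -1, read 1 -> (D,1)->write 1,move L,goto D. Now: state=D, head=-2, tape[-3..2]=011100 (head:  ^)
Step 11: in state D at pos -2, read 1 -> (D,1)->write 1,move L,goto D. Now: state=D, head=-3, tape[-4..2]=0011100 (head:  ^)
Step 12: in state D at pos -3, read 0 -> (D,0)->write 1,move R,goto A. Now: state=A, head=-2, tape[-4..2]=0111100 (head:   ^)
Step 13: in state A at pos -2, read 1 -> (A,1)->write 1,move L,goto H. Now: state=H, head=-3, tape[-4..2]=0111100 (head:  ^)
State H reached at step 13; 13 <= 18 -> yes

Answer: yes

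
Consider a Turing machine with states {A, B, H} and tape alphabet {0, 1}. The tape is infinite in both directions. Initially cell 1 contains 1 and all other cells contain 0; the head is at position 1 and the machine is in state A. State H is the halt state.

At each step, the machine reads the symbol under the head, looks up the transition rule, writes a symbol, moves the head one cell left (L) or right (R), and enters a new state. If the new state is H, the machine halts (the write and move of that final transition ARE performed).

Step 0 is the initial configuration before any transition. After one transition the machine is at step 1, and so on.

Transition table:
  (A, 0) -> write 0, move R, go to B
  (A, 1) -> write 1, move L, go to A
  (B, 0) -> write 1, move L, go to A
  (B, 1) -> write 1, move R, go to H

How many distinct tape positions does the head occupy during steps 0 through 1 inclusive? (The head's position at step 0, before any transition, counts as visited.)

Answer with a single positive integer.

Answer: 2

Derivation:
Step 1: in state A at pos 1, read 1 -> (A,1)->write 1,move L,goto A. Now: state=A, head=0, tape[-1..2]=0010 (head:  ^)
Head positions at steps 0..1: starting at 1, distinct positions visited = {0, 1} -> 2 position(s)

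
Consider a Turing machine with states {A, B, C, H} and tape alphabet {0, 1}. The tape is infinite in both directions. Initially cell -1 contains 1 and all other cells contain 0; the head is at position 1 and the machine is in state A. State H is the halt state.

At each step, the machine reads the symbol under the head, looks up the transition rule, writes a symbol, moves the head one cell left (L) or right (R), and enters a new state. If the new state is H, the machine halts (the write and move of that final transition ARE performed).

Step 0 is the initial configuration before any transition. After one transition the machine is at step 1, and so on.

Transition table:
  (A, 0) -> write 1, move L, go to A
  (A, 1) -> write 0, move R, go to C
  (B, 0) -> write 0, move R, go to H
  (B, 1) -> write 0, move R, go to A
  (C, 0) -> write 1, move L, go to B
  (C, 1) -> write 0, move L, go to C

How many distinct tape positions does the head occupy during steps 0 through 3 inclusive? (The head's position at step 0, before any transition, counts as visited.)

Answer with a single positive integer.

Answer: 3

Derivation:
Step 1: in state A at pos 1, read 0 -> (A,0)->write 1,move L,goto A. Now: state=A, head=0, tape[-2..2]=01010 (head:   ^)
Step 2: in state A at pos 0, read 0 -> (A,0)->write 1,move L,goto A. Now: state=A, head=-1, tape[-2..2]=01110 (head:  ^)
Step 3: in state A at pos -1, read 1 -> (A,1)->write 0,move R,goto C. Now: state=C, head=0, tape[-2..2]=00110 (head:   ^)
Head positions at steps 0..3: starting at 1, distinct positions visited = {-1, 0, 1} -> 3 position(s)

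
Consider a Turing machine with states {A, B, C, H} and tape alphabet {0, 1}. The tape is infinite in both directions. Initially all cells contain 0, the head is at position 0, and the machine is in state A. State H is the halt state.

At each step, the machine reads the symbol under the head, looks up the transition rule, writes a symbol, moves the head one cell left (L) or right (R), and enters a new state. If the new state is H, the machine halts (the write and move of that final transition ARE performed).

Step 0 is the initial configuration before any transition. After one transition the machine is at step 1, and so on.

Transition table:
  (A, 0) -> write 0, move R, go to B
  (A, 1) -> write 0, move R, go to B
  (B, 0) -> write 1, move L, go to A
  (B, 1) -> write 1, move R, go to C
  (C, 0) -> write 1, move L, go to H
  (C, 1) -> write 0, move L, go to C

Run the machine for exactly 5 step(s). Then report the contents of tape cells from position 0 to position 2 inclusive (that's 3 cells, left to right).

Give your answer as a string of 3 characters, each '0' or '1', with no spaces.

Answer: 011

Derivation:
Step 1: in state A at pos 0, read 0 -> (A,0)->write 0,move R,goto B. Now: state=B, head=1, tape[-1..2]=0000 (head:   ^)
Step 2: in state B at pos 1, read 0 -> (B,0)->write 1,move L,goto A. Now: state=A, head=0, tape[-1..2]=0010 (head:  ^)
Step 3: in state A at pos 0, read 0 -> (A,0)->write 0,move R,goto B. Now: state=B, head=1, tape[-1..2]=0010 (head:   ^)
Step 4: in state B at pos 1, read 1 -> (B,1)->write 1,move R,goto C. Now: state=C, head=2, tape[-1..3]=00100 (head:    ^)
Step 5: in state C at pos 2, read 0 -> (C,0)->write 1,move L,goto H. Now: state=H, head=1, tape[-1..3]=00110 (head:   ^)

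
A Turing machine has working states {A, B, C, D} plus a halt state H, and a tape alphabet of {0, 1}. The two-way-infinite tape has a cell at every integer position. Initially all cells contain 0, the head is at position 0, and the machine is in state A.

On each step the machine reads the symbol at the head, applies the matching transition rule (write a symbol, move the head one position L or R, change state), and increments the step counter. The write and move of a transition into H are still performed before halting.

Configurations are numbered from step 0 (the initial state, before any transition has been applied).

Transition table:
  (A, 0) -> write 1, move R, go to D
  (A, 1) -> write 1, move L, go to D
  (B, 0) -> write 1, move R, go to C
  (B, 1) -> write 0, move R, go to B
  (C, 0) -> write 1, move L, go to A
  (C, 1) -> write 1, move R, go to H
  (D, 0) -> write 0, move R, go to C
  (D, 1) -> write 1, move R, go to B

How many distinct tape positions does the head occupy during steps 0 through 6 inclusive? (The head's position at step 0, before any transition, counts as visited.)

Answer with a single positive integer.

Step 1: in state A at pos 0, read 0 -> (A,0)->write 1,move R,goto D. Now: state=D, head=1, tape[-1..2]=0100 (head:   ^)
Step 2: in state D at pos 1, read 0 -> (D,0)->write 0,move R,goto C. Now: state=C, head=2, tape[-1..3]=01000 (head:    ^)
Step 3: in state C at pos 2, read 0 -> (C,0)->write 1,move L,goto A. Now: state=A, head=1, tape[-1..3]=01010 (head:   ^)
Step 4: in state A at pos 1, read 0 -> (A,0)->write 1,move R,goto D. Now: state=D, head=2, tape[-1..3]=01110 (head:    ^)
Step 5: in state D at pos 2, read 1 -> (D,1)->write 1,move R,goto B. Now: state=B, head=3, tape[-1..4]=011100 (head:     ^)
Step 6: in state B at pos 3, read 0 -> (B,0)->write 1,move R,goto C. Now: state=C, head=4, tape[-1..5]=0111100 (head:      ^)
Head positions at steps 0..6: starting at 0, distinct positions visited = {0, 1, 2, 3, 4} -> 5 position(s)

Answer: 5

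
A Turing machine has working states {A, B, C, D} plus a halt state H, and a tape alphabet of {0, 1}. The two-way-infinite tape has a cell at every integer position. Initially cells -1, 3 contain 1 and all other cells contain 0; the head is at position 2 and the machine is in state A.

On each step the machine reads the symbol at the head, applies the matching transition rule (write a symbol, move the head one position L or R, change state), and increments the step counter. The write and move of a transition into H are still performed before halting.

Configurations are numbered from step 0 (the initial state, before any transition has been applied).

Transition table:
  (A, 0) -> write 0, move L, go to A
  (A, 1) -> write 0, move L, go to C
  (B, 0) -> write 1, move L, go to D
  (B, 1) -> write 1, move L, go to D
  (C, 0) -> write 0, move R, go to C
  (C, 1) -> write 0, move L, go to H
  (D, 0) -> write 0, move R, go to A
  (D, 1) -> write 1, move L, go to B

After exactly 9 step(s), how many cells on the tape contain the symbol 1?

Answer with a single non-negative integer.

Step 1: in state A at pos 2, read 0 -> (A,0)->write 0,move L,goto A. Now: state=A, head=1, tape[-2..4]=0100010 (head:    ^)
Step 2: in state A at pos 1, read 0 -> (A,0)->write 0,move L,goto A. Now: state=A, head=0, tape[-2..4]=0100010 (head:   ^)
Step 3: in state A at pos 0, read 0 -> (A,0)->write 0,move L,goto A. Now: state=A, head=-1, tape[-2..4]=0100010 (head:  ^)
Step 4: in state A at pos -1, read 1 -> (A,1)->write 0,move L,goto C. Now: state=C, head=-2, tape[-3..4]=00000010 (head:  ^)
Step 5: in state C at pos -2, read 0 -> (C,0)->write 0,move R,goto C. Now: state=C, head=-1, tape[-3..4]=00000010 (head:   ^)
Step 6: in state C at pos -1, read 0 -> (C,0)->write 0,move R,goto C. Now: state=C, head=0, tape[-3..4]=00000010 (head:    ^)
Step 7: in state C at pos 0, read 0 -> (C,0)->write 0,move R,goto C. Now: state=C, head=1, tape[-3..4]=00000010 (head:     ^)
Step 8: in state C at pos 1, read 0 -> (C,0)->write 0,move R,goto C. Now: state=C, head=2, tape[-3..4]=00000010 (head:      ^)
Step 9: in state C at pos 2, read 0 -> (C,0)->write 0,move R,goto C. Now: state=C, head=3, tape[-3..4]=00000010 (head:       ^)
Cells containing 1 after step 9: {3} -> 1 cell(s)

Answer: 1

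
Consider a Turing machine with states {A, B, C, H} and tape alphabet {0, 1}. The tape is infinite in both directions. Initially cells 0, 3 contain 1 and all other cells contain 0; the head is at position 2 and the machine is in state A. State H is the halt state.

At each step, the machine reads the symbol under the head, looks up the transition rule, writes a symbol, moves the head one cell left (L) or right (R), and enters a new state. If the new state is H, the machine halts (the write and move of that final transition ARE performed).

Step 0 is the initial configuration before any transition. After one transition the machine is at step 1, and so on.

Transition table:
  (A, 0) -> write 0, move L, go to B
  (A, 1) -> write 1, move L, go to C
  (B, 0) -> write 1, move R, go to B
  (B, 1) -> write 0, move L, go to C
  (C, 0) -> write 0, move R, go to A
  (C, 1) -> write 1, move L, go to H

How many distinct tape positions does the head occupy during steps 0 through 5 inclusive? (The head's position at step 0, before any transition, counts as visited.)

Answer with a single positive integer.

Answer: 3

Derivation:
Step 1: in state A at pos 2, read 0 -> (A,0)->write 0,move L,goto B. Now: state=B, head=1, tape[-1..4]=010010 (head:   ^)
Step 2: in state B at pos 1, read 0 -> (B,0)->write 1,move R,goto B. Now: state=B, head=2, tape[-1..4]=011010 (head:    ^)
Step 3: in state B at pos 2, read 0 -> (B,0)->write 1,move R,goto B. Now: state=B, head=3, tape[-1..4]=011110 (head:     ^)
Step 4: in state B at pos 3, read 1 -> (B,1)->write 0,move L,goto C. Now: state=C, head=2, tape[-1..4]=011100 (head:    ^)
Step 5: in state C at pos 2, read 1 -> (C,1)->write 1,move L,goto H. Now: state=H, head=1, tape[-1..4]=011100 (head:   ^)
Head positions at steps 0..5: starting at 2, distinct positions visited = {1, 2, 3} -> 3 position(s)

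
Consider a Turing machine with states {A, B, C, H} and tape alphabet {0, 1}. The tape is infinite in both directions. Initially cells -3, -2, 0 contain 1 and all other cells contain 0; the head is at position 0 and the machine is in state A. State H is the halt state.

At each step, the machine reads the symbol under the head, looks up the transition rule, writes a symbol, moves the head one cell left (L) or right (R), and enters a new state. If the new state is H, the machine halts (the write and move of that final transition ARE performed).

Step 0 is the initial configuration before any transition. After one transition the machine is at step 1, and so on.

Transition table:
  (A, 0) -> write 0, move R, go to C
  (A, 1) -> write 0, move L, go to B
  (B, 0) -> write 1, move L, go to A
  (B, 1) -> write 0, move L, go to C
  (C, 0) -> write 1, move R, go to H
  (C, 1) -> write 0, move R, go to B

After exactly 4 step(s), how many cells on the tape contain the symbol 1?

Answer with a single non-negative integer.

Answer: 1

Derivation:
Step 1: in state A at pos 0, read 1 -> (A,1)->write 0,move L,goto B. Now: state=B, head=-1, tape[-4..1]=011000 (head:    ^)
Step 2: in state B at pos -1, read 0 -> (B,0)->write 1,move L,goto A. Now: state=A, head=-2, tape[-4..1]=011100 (head:   ^)
Step 3: in state A at pos -2, read 1 -> (A,1)->write 0,move L,goto B. Now: state=B, head=-3, tape[-4..1]=010100 (head:  ^)
Step 4: in state B at pos -3, read 1 -> (B,1)->write 0,move L,goto C. Now: state=C, head=-4, tape[-5..1]=0000100 (head:  ^)
Cells containing 1 after step 4: {-1} -> 1 cell(s)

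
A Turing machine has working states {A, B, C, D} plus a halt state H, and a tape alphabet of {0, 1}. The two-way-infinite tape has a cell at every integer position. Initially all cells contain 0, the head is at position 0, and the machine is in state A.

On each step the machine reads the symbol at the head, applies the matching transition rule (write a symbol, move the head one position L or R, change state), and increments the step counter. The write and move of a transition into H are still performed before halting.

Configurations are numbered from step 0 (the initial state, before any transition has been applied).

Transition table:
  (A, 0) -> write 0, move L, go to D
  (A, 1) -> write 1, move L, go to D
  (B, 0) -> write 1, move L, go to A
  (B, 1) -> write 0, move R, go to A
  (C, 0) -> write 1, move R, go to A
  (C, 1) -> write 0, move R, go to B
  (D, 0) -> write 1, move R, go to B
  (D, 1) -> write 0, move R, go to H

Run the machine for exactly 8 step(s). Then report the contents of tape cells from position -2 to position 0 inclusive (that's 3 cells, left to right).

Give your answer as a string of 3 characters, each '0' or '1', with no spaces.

Answer: 111

Derivation:
Step 1: in state A at pos 0, read 0 -> (A,0)->write 0,move L,goto D. Now: state=D, head=-1, tape[-2..1]=0000 (head:  ^)
Step 2: in state D at pos -1, read 0 -> (D,0)->write 1,move R,goto B. Now: state=B, head=0, tape[-2..1]=0100 (head:   ^)
Step 3: in state B at pos 0, read 0 -> (B,0)->write 1,move L,goto A. Now: state=A, head=-1, tape[-2..1]=0110 (head:  ^)
Step 4: in state A at pos -1, read 1 -> (A,1)->write 1,move L,goto D. Now: state=D, head=-2, tape[-3..1]=00110 (head:  ^)
Step 5: in state D at pos -2, read 0 -> (D,0)->write 1,move R,goto B. Now: state=B, head=-1, tape[-3..1]=01110 (head:   ^)
Step 6: in state B at pos -1, read 1 -> (B,1)->write 0,move R,goto A. Now: state=A, head=0, tape[-3..1]=01010 (head:    ^)
Step 7: in state A at pos 0, read 1 -> (A,1)->write 1,move L,goto D. Now: state=D, head=-1, tape[-3..1]=01010 (head:   ^)
Step 8: in state D at pos -1, read 0 -> (D,0)->write 1,move R,goto B. Now: state=B, head=0, tape[-3..1]=01110 (head:    ^)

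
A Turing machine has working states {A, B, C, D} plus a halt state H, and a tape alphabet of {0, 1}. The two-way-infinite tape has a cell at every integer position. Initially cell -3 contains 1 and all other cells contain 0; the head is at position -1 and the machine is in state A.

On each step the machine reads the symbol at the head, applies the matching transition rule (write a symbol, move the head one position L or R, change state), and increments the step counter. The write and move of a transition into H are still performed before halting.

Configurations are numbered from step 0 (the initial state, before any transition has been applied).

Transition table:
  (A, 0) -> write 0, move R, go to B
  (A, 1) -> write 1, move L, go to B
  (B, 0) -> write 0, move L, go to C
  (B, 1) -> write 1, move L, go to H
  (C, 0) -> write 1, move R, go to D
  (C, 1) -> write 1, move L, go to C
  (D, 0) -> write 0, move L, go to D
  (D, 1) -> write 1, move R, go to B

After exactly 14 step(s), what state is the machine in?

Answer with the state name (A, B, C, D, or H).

Answer: D

Derivation:
Step 1: in state A at pos -1, read 0 -> (A,0)->write 0,move R,goto B. Now: state=B, head=0, tape[-4..1]=010000 (head:     ^)
Step 2: in state B at pos 0, read 0 -> (B,0)->write 0,move L,goto C. Now: state=C, head=-1, tape[-4..1]=010000 (head:    ^)
Step 3: in state C at pos -1, read 0 -> (C,0)->write 1,move R,goto D. Now: state=D, head=0, tape[-4..1]=010100 (head:     ^)
Step 4: in state D at pos 0, read 0 -> (D,0)->write 0,move L,goto D. Now: state=D, head=-1, tape[-4..1]=010100 (head:    ^)
Step 5: in state D at pos -1, read 1 -> (D,1)->write 1,move R,goto B. Now: state=B, head=0, tape[-4..1]=010100 (head:     ^)
Step 6: in state B at pos 0, read 0 -> (B,0)->write 0,move L,goto C. Now: state=C, head=-1, tape[-4..1]=010100 (head:    ^)
Step 7: in state C at pos -1, read 1 -> (C,1)->write 1,move L,goto C. Now: state=C, head=-2, tape[-4..1]=010100 (head:   ^)
Step 8: in state C at pos -2, read 0 -> (C,0)->write 1,move R,goto D. Now: state=D, head=-1, tape[-4..1]=011100 (head:    ^)
Step 9: in state D at pos -1, read 1 -> (D,1)->write 1,move R,goto B. Now: state=B, head=0, tape[-4..1]=011100 (head:     ^)
Step 10: in state B at pos 0, read 0 -> (B,0)->write 0,move L,goto C. Now: state=C, head=-1, tape[-4..1]=011100 (head:    ^)
Step 11: in state C at pos -1, read 1 -> (C,1)->write 1,move L,goto C. Now: state=C, head=-2, tape[-4..1]=011100 (head:   ^)
Step 12: in state C at pos -2, read 1 -> (C,1)->write 1,move L,goto C. Now: state=C, head=-3, tape[-4..1]=011100 (head:  ^)
Step 13: in state C at pos -3, read 1 -> (C,1)->write 1,move L,goto C. Now: state=C, head=-4, tape[-5..1]=0011100 (head:  ^)
Step 14: in state C at pos -4, read 0 -> (C,0)->write 1,move R,goto D. Now: state=D, head=-3, tape[-5..1]=0111100 (head:   ^)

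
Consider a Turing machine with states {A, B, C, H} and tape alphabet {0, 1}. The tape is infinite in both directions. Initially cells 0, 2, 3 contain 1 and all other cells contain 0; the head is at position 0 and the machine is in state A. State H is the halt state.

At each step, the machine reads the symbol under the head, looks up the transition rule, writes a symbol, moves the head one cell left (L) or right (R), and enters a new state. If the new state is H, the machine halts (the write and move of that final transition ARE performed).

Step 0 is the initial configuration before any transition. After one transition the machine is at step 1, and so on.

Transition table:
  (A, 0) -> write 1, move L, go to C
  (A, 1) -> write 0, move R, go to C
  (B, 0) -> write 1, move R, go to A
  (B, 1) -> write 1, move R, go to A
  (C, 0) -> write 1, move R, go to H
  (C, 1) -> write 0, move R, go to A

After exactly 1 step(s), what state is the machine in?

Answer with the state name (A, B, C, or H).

Step 1: in state A at pos 0, read 1 -> (A,1)->write 0,move R,goto C. Now: state=C, head=1, tape[-1..4]=000110 (head:   ^)

Answer: C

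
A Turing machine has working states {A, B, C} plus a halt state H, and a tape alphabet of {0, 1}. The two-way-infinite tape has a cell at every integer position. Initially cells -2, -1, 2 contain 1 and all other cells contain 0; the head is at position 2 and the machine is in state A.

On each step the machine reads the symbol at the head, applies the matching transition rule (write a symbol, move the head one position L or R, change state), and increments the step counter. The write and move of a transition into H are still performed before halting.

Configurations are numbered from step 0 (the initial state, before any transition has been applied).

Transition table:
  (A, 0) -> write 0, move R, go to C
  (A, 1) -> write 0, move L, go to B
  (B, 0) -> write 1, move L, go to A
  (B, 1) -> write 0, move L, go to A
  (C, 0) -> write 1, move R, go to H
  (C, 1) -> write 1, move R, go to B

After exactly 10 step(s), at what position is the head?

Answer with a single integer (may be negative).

Step 1: in state A at pos 2, read 1 -> (A,1)->write 0,move L,goto B. Now: state=B, head=1, tape[-3..3]=0110000 (head:     ^)
Step 2: in state B at pos 1, read 0 -> (B,0)->write 1,move L,goto A. Now: state=A, head=0, tape[-3..3]=0110100 (head:    ^)
Step 3: in state A at pos 0, read 0 -> (A,0)->write 0,move R,goto C. Now: state=C, head=1, tape[-3..3]=0110100 (head:     ^)
Step 4: in state C at pos 1, read 1 -> (C,1)->write 1,move R,goto B. Now: state=B, head=2, tape[-3..3]=0110100 (head:      ^)
Step 5: in state B at pos 2, read 0 -> (B,0)->write 1,move L,goto A. Now: state=A, head=1, tape[-3..3]=0110110 (head:     ^)
Step 6: in state A at pos 1, read 1 -> (A,1)->write 0,move L,goto B. Now: state=B, head=0, tape[-3..3]=0110010 (head:    ^)
Step 7: in state B at pos 0, read 0 -> (B,0)->write 1,move L,goto A. Now: state=A, head=-1, tape[-3..3]=0111010 (head:   ^)
Step 8: in state A at pos -1, read 1 -> (A,1)->write 0,move L,goto B. Now: state=B, head=-2, tape[-3..3]=0101010 (head:  ^)
Step 9: in state B at pos -2, read 1 -> (B,1)->write 0,move L,goto A. Now: state=A, head=-3, tape[-4..3]=00001010 (head:  ^)
Step 10: in state A at pos -3, read 0 -> (A,0)->write 0,move R,goto C. Now: state=C, head=-2, tape[-4..3]=00001010 (head:   ^)

Answer: -2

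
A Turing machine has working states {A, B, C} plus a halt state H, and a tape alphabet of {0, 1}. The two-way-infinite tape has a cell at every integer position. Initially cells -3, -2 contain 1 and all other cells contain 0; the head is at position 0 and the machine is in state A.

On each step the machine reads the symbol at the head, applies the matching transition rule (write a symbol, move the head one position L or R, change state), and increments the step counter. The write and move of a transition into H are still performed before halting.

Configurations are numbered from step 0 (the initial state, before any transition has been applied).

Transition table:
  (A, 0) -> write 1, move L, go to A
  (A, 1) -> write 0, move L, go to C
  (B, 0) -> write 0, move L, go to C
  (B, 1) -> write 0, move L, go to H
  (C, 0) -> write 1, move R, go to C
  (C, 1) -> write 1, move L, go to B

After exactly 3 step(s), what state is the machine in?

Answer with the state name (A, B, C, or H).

Step 1: in state A at pos 0, read 0 -> (A,0)->write 1,move L,goto A. Now: state=A, head=-1, tape[-4..1]=011010 (head:    ^)
Step 2: in state A at pos -1, read 0 -> (A,0)->write 1,move L,goto A. Now: state=A, head=-2, tape[-4..1]=011110 (head:   ^)
Step 3: in state A at pos -2, read 1 -> (A,1)->write 0,move L,goto C. Now: state=C, head=-3, tape[-4..1]=010110 (head:  ^)

Answer: C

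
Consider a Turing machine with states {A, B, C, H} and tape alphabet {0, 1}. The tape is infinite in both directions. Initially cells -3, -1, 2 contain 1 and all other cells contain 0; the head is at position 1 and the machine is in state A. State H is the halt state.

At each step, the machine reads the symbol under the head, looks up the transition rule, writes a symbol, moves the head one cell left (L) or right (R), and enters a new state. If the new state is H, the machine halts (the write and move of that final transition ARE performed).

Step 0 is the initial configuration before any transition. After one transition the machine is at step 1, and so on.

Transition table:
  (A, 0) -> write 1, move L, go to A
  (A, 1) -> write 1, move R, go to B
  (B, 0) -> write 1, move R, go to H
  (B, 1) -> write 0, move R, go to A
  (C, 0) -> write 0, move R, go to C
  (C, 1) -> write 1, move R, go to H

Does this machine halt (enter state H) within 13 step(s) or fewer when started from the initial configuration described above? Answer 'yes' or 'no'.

Step 1: in state A at pos 1, read 0 -> (A,0)->write 1,move L,goto A. Now: state=A, head=0, tape[-4..3]=01010110 (head:     ^)
Step 2: in state A at pos 0, read 0 -> (A,0)->write 1,move L,goto A. Now: state=A, head=-1, tape[-4..3]=01011110 (head:    ^)
Step 3: in state A at pos -1, read 1 -> (A,1)->write 1,move R,goto B. Now: state=B, head=0, tape[-4..3]=01011110 (head:     ^)
Step 4: in state B at pos 0, read 1 -> (B,1)->write 0,move R,goto A. Now: state=A, head=1, tape[-4..3]=01010110 (head:      ^)
Step 5: in state A at pos 1, read 1 -> (A,1)->write 1,move R,goto B. Now: state=B, head=2, tape[-4..3]=01010110 (head:       ^)
Step 6: in state B at pos 2, read 1 -> (B,1)->write 0,move R,goto A. Now: state=A, head=3, tape[-4..4]=010101000 (head:        ^)
Step 7: in state A at pos 3, read 0 -> (A,0)->write 1,move L,goto A. Now: state=A, head=2, tape[-4..4]=010101010 (head:       ^)
Step 8: in state A at pos 2, read 0 -> (A,0)->write 1,move L,goto A. Now: state=A, head=1, tape[-4..4]=010101110 (head:      ^)
Step 9: in state A at pos 1, read 1 -> (A,1)->write 1,move R,goto B. Now: state=B, head=2, tape[-4..4]=010101110 (head:       ^)
Step 10: in state B at pos 2, read 1 -> (B,1)->write 0,move R,goto A. Now: state=A, head=3, tape[-4..4]=010101010 (head:        ^)
Step 11: in state A at pos 3, read 1 -> (A,1)->write 1,move R,goto B. Now: state=B, head=4, tape[-4..5]=0101010100 (head:         ^)
Step 12: in state B at pos 4, read 0 -> (B,0)->write 1,move R,goto H. Now: state=H, head=5, tape[-4..6]=01010101100 (head:          ^)
State H reached at step 12; 12 <= 13 -> yes

Answer: yes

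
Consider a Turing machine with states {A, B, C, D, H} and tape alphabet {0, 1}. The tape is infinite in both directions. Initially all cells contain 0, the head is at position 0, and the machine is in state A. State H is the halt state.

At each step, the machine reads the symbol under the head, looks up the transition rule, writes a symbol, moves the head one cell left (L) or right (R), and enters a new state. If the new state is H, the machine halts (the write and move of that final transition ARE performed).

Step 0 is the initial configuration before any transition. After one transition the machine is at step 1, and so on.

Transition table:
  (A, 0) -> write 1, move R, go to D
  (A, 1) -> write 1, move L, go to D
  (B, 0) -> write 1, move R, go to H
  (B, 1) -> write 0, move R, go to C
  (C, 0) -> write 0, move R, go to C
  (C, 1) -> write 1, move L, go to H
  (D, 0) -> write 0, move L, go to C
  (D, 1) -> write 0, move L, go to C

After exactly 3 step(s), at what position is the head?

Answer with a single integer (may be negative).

Step 1: in state A at pos 0, read 0 -> (A,0)->write 1,move R,goto D. Now: state=D, head=1, tape[-1..2]=0100 (head:   ^)
Step 2: in state D at pos 1, read 0 -> (D,0)->write 0,move L,goto C. Now: state=C, head=0, tape[-1..2]=0100 (head:  ^)
Step 3: in state C at pos 0, read 1 -> (C,1)->write 1,move L,goto H. Now: state=H, head=-1, tape[-2..2]=00100 (head:  ^)

Answer: -1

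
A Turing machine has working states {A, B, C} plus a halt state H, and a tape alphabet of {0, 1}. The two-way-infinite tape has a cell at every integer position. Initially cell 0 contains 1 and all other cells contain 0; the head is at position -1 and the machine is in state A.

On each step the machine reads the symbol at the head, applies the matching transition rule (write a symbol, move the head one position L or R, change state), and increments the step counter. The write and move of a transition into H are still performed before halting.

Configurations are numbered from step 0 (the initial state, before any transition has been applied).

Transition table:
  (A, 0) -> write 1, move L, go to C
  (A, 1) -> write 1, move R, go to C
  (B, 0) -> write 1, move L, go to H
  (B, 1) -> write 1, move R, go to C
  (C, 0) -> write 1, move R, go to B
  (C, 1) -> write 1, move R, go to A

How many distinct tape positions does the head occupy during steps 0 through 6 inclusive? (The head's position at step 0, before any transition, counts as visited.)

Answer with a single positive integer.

Answer: 4

Derivation:
Step 1: in state A at pos -1, read 0 -> (A,0)->write 1,move L,goto C. Now: state=C, head=-2, tape[-3..1]=00110 (head:  ^)
Step 2: in state C at pos -2, read 0 -> (C,0)->write 1,move R,goto B. Now: state=B, head=-1, tape[-3..1]=01110 (head:   ^)
Step 3: in state B at pos -1, read 1 -> (B,1)->write 1,move R,goto C. Now: state=C, head=0, tape[-3..1]=01110 (head:    ^)
Step 4: in state C at pos 0, read 1 -> (C,1)->write 1,move R,goto A. Now: state=A, head=1, tape[-3..2]=011100 (head:     ^)
Step 5: in state A at pos 1, read 0 -> (A,0)->write 1,move L,goto C. Now: state=C, head=0, tape[-3..2]=011110 (head:    ^)
Step 6: in state C at pos 0, read 1 -> (C,1)->write 1,move R,goto A. Now: state=A, head=1, tape[-3..2]=011110 (head:     ^)
Head positions at steps 0..6: starting at -1, distinct positions visited = {-2, -1, 0, 1} -> 4 position(s)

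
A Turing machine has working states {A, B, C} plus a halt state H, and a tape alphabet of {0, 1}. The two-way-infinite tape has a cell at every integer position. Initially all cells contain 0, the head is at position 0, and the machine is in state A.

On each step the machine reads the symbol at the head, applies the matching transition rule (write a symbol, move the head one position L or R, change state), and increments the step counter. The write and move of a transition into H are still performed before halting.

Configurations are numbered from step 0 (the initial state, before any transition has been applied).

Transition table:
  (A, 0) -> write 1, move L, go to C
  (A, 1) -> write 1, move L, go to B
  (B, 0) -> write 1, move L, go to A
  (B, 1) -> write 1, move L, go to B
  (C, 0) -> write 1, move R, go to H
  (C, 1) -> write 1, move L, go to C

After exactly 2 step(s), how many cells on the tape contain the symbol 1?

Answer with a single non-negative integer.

Answer: 2

Derivation:
Step 1: in state A at pos 0, read 0 -> (A,0)->write 1,move L,goto C. Now: state=C, head=-1, tape[-2..1]=0010 (head:  ^)
Step 2: in state C at pos -1, read 0 -> (C,0)->write 1,move R,goto H. Now: state=H, head=0, tape[-2..1]=0110 (head:   ^)
Cells containing 1 after step 2: {-1, 0} -> 2 cell(s)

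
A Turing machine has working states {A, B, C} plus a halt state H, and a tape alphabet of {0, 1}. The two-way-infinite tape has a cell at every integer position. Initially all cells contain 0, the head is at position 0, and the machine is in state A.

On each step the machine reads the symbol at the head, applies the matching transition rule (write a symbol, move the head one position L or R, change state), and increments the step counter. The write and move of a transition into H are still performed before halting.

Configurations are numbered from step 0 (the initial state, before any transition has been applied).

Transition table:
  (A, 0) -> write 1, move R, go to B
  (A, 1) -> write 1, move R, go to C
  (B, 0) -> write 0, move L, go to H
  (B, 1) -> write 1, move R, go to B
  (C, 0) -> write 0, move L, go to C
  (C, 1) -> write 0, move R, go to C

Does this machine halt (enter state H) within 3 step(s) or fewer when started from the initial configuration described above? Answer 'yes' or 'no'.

Step 1: in state A at pos 0, read 0 -> (A,0)->write 1,move R,goto B. Now: state=B, head=1, tape[-1..2]=0100 (head:   ^)
Step 2: in state B at pos 1, read 0 -> (B,0)->write 0,move L,goto H. Now: state=H, head=0, tape[-1..2]=0100 (head:  ^)
State H reached at step 2; 2 <= 3 -> yes

Answer: yes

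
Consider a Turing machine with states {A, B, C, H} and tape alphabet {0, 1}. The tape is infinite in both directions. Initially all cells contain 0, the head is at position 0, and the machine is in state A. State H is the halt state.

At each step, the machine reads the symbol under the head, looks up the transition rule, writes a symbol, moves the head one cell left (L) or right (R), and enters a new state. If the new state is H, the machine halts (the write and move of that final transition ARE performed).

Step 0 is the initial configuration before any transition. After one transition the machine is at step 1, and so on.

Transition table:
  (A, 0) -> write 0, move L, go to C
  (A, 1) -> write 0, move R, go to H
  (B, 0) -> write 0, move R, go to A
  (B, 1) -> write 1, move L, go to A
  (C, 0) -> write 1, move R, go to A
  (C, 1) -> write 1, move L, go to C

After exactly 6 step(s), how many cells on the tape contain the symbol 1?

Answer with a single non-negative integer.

Answer: 1

Derivation:
Step 1: in state A at pos 0, read 0 -> (A,0)->write 0,move L,goto C. Now: state=C, head=-1, tape[-2..1]=0000 (head:  ^)
Step 2: in state C at pos -1, read 0 -> (C,0)->write 1,move R,goto A. Now: state=A, head=0, tape[-2..1]=0100 (head:   ^)
Step 3: in state A at pos 0, read 0 -> (A,0)->write 0,move L,goto C. Now: state=C, head=-1, tape[-2..1]=0100 (head:  ^)
Step 4: in state C at pos -1, read 1 -> (C,1)->write 1,move L,goto C. Now: state=C, head=-2, tape[-3..1]=00100 (head:  ^)
Step 5: in state C at pos -2, read 0 -> (C,0)->write 1,move R,goto A. Now: state=A, head=-1, tape[-3..1]=01100 (head:   ^)
Step 6: in state A at pos -1, read 1 -> (A,1)->write 0,move R,goto H. Now: state=H, head=0, tape[-3..1]=01000 (head:    ^)
Cells containing 1 after step 6: {-2} -> 1 cell(s)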